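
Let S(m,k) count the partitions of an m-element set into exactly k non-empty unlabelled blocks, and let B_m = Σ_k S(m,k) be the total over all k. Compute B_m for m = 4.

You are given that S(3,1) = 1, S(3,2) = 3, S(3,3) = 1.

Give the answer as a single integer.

15

row 4: T[4][1]=1·1+0=1  T[4][2]=2·3+1=7  T[4][3]=3·1+3=6  T[4][4]=4·0+1=1
B_4 = ΣS(4,k) = 1+7+6+1 = 15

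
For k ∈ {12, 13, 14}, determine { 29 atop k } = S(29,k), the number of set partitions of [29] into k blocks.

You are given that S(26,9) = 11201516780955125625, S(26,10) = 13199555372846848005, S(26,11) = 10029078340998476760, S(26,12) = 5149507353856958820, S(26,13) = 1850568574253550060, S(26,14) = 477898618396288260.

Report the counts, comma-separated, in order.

13326679652926121224470, 6855064482242755179765, 2534474684137526739000

i=27: T(27,10)=11201516780955125625+10·13199555372846848005=143197070509423605675 | T(27,11)=13199555372846848005+11·10029078340998476760=123519417123830092365 | T(27,12)=10029078340998476760+12·5149507353856958820=71823166587281982600 | T(27,13)=5149507353856958820+13·1850568574253550060=29206898819153109600 | T(27,14)=1850568574253550060+14·477898618396288260=8541149231801585700
i=28: T(28,11)=143197070509423605675+11·123519417123830092365=1501910658871554621690 | T(28,12)=123519417123830092365+12·71823166587281982600=985397416171213883565 | T(28,13)=71823166587281982600+13·29206898819153109600=451512851236272407400 | T(28,14)=29206898819153109600+14·8541149231801585700=148782988064375309400
i=29: T(29,12)=1501910658871554621690+12·985397416171213883565=13326679652926121224470 | T(29,13)=985397416171213883565+13·451512851236272407400=6855064482242755179765 | T(29,14)=451512851236272407400+14·148782988064375309400=2534474684137526739000
Read S(29,12) = 13326679652926121224470, S(29,13) = 6855064482242755179765, S(29,14) = 2534474684137526739000.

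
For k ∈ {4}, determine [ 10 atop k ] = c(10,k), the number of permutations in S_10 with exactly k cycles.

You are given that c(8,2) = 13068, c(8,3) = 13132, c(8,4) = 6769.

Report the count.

i=9: T(9,3)=13068+8·13132=118124 | T(9,4)=13132+8·6769=67284
i=10: T(10,4)=118124+9·67284=723680
Read c(10,4) = 723680.

723680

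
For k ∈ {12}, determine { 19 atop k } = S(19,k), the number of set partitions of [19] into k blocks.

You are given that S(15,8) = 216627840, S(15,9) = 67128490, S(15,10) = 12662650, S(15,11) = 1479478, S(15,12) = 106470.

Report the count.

23466951300

i=16: T(16,9)=216627840+9·67128490=820784250 | T(16,10)=67128490+10·12662650=193754990 | T(16,11)=12662650+11·1479478=28936908 | T(16,12)=1479478+12·106470=2757118
i=17: T(17,10)=820784250+10·193754990=2758334150 | T(17,11)=193754990+11·28936908=512060978 | T(17,12)=28936908+12·2757118=62022324
i=18: T(18,11)=2758334150+11·512060978=8391004908 | T(18,12)=512060978+12·62022324=1256328866
i=19: T(19,12)=8391004908+12·1256328866=23466951300
Read S(19,12) = 23466951300.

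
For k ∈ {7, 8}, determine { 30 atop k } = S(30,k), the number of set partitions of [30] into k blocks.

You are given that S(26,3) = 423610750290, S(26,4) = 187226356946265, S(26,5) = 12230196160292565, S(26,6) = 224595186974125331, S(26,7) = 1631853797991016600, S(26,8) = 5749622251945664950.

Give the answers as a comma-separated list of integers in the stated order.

row 27: T[27][4]=4·187226356946265+423610750290=749329038535350  T[27][5]=5·12230196160292565+187226356946265=61338207158409090  T[27][6]=6·224595186974125331+12230196160292565=1359801318005044551  T[27][7]=7·1631853797991016600+224595186974125331=11647571772911241531  T[27][8]=8·5749622251945664950+1631853797991016600=47628831813556336200
row 28: T[28][5]=5·61338207158409090+749329038535350=307440364830580800  T[28][6]=6·1359801318005044551+61338207158409090=8220146115188676396  T[28][7]=7·11647571772911241531+1359801318005044551=82892803728383735268  T[28][8]=8·47628831813556336200+11647571772911241531=392678226281361931131
row 29: T[29][6]=6·8220146115188676396+307440364830580800=49628317055962639176  T[29][7]=7·82892803728383735268+8220146115188676396=588469772213874823272  T[29][8]=8·392678226281361931131+82892803728383735268=3224318613979279184316
row 30: T[30][7]=7·588469772213874823272+49628317055962639176=4168916722553086402080  T[30][8]=8·3224318613979279184316+588469772213874823272=26383018684048108297800
Read S(30,7) = 4168916722553086402080, S(30,8) = 26383018684048108297800.

4168916722553086402080, 26383018684048108297800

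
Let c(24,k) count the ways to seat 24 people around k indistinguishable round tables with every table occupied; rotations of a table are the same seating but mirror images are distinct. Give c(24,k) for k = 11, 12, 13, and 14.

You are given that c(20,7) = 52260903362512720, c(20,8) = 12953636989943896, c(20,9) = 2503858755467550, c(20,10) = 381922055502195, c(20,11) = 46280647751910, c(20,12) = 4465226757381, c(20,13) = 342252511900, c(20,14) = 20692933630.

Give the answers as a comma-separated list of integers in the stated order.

33081711368574204996, 4070384057007569521, 413356714301314056, 34701806448704206

@21  (21,8):12953636989943896·20+52260903362512720→311333643161390640, (21,9):2503858755467550·20+12953636989943896→63030812099294896, (21,10):381922055502195·20+2503858755467550→10142299865511450, (21,11):46280647751910·20+381922055502195→1307535010540395, (21,12):4465226757381·20+46280647751910→135585182899530, (21,13):342252511900·20+4465226757381→11310276995381, (21,14):20692933630·20+342252511900→756111184500
@22  (22,9):63030812099294896·21+311333643161390640→1634980697246583456, (22,10):10142299865511450·21+63030812099294896→276019109275035346, (22,11):1307535010540395·21+10142299865511450→37600535086859745, (22,12):135585182899530·21+1307535010540395→4154823851430525, (22,13):11310276995381·21+135585182899530→373100999802531, (22,14):756111184500·21+11310276995381→27188611869881
@23  (23,10):276019109275035346·22+1634980697246583456→7707401101297361068, (23,11):37600535086859745·22+276019109275035346→1103230881185949736, (23,12):4154823851430525·22+37600535086859745→129006659818331295, (23,13):373100999802531·22+4154823851430525→12363045847086207, (23,14):27188611869881·22+373100999802531→971250460939913
@24  (24,11):1103230881185949736·23+7707401101297361068→33081711368574204996, (24,12):129006659818331295·23+1103230881185949736→4070384057007569521, (24,13):12363045847086207·23+129006659818331295→413356714301314056, (24,14):971250460939913·23+12363045847086207→34701806448704206
Read c(24,11) = 33081711368574204996, c(24,12) = 4070384057007569521, c(24,13) = 413356714301314056, c(24,14) = 34701806448704206.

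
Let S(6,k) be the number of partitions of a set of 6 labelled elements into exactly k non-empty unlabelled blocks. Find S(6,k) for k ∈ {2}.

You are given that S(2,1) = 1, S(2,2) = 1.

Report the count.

31

@3  (3,1):1·1+0→1, (3,2):1·2+1→3
@4  (4,1):1·1+0→1, (4,2):3·2+1→7
@5  (5,1):1·1+0→1, (5,2):7·2+1→15
@6  (6,2):15·2+1→31
Read S(6,2) = 31.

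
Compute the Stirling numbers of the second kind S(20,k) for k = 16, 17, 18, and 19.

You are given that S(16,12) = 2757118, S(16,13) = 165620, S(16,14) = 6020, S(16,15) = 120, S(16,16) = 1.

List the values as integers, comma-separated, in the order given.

22350954, 741285, 15675, 190

i=17: T(17,13)=2757118+13·165620=4910178 | T(17,14)=165620+14·6020=249900 | T(17,15)=6020+15·120=7820 | T(17,16)=120+16·1=136 | T(17,17)=1+17·0=1
i=18: T(18,14)=4910178+14·249900=8408778 | T(18,15)=249900+15·7820=367200 | T(18,16)=7820+16·136=9996 | T(18,17)=136+17·1=153 | T(18,18)=1+18·0=1
i=19: T(19,15)=8408778+15·367200=13916778 | T(19,16)=367200+16·9996=527136 | T(19,17)=9996+17·153=12597 | T(19,18)=153+18·1=171 | T(19,19)=1+19·0=1
i=20: T(20,16)=13916778+16·527136=22350954 | T(20,17)=527136+17·12597=741285 | T(20,18)=12597+18·171=15675 | T(20,19)=171+19·1=190
Read S(20,16) = 22350954, S(20,17) = 741285, S(20,18) = 15675, S(20,19) = 190.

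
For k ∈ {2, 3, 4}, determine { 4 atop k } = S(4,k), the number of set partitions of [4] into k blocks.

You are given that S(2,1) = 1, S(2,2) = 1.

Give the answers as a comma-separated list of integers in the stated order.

@3  (3,1):1·1+0→1, (3,2):1·2+1→3, (3,3):0·3+1→1
@4  (4,2):3·2+1→7, (4,3):1·3+3→6, (4,4):0·4+1→1
Read S(4,2) = 7, S(4,3) = 6, S(4,4) = 1.

7, 6, 1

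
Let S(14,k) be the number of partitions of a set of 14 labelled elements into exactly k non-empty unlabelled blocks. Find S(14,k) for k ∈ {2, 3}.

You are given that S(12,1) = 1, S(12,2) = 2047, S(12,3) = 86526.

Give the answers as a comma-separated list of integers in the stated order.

row 13: T[13][1]=1·1+0=1  T[13][2]=2·2047+1=4095  T[13][3]=3·86526+2047=261625
row 14: T[14][2]=2·4095+1=8191  T[14][3]=3·261625+4095=788970
Read S(14,2) = 8191, S(14,3) = 788970.

8191, 788970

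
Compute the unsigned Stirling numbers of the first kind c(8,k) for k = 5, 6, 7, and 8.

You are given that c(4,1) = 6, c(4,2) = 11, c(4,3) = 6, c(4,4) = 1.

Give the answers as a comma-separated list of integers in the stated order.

@5  (5,2):11·4+6→50, (5,3):6·4+11→35, (5,4):1·4+6→10, (5,5):0·4+1→1
@6  (6,3):35·5+50→225, (6,4):10·5+35→85, (6,5):1·5+10→15, (6,6):0·5+1→1
@7  (7,4):85·6+225→735, (7,5):15·6+85→175, (7,6):1·6+15→21, (7,7):0·6+1→1
@8  (8,5):175·7+735→1960, (8,6):21·7+175→322, (8,7):1·7+21→28, (8,8):0·7+1→1
Read c(8,5) = 1960, c(8,6) = 322, c(8,7) = 28, c(8,8) = 1.

1960, 322, 28, 1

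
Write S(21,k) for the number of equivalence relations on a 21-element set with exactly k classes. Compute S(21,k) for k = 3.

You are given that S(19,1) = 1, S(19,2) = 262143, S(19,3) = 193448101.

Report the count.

1742343625

@20  (20,2):262143·2+1→524287, (20,3):193448101·3+262143→580606446
@21  (21,3):580606446·3+524287→1742343625
Read S(21,3) = 1742343625.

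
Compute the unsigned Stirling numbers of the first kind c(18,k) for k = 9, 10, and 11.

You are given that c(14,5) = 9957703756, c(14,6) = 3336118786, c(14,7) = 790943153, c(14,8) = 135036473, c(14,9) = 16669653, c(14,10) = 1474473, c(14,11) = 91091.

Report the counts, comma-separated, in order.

4308105301929, 577924894833, 60202693980

i=15: T(15,6)=9957703756+14·3336118786=56663366760 | T(15,7)=3336118786+14·790943153=14409322928 | T(15,8)=790943153+14·135036473=2681453775 | T(15,9)=135036473+14·16669653=368411615 | T(15,10)=16669653+14·1474473=37312275 | T(15,11)=1474473+14·91091=2749747
i=16: T(16,7)=56663366760+15·14409322928=272803210680 | T(16,8)=14409322928+15·2681453775=54631129553 | T(16,9)=2681453775+15·368411615=8207628000 | T(16,10)=368411615+15·37312275=928095740 | T(16,11)=37312275+15·2749747=78558480
i=17: T(17,8)=272803210680+16·54631129553=1146901283528 | T(17,9)=54631129553+16·8207628000=185953177553 | T(17,10)=8207628000+16·928095740=23057159840 | T(17,11)=928095740+16·78558480=2185031420
i=18: T(18,9)=1146901283528+17·185953177553=4308105301929 | T(18,10)=185953177553+17·23057159840=577924894833 | T(18,11)=23057159840+17·2185031420=60202693980
Read c(18,9) = 4308105301929, c(18,10) = 577924894833, c(18,11) = 60202693980.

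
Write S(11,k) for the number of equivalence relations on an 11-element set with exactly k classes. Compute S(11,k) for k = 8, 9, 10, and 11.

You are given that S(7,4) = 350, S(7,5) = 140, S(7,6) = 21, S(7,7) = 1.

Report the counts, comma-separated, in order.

11880, 1155, 55, 1

i=8: T(8,5)=350+5·140=1050 | T(8,6)=140+6·21=266 | T(8,7)=21+7·1=28 | T(8,8)=1+8·0=1
i=9: T(9,6)=1050+6·266=2646 | T(9,7)=266+7·28=462 | T(9,8)=28+8·1=36 | T(9,9)=1+9·0=1
i=10: T(10,7)=2646+7·462=5880 | T(10,8)=462+8·36=750 | T(10,9)=36+9·1=45 | T(10,10)=1+10·0=1
i=11: T(11,8)=5880+8·750=11880 | T(11,9)=750+9·45=1155 | T(11,10)=45+10·1=55 | T(11,11)=1+11·0=1
Read S(11,8) = 11880, S(11,9) = 1155, S(11,10) = 55, S(11,11) = 1.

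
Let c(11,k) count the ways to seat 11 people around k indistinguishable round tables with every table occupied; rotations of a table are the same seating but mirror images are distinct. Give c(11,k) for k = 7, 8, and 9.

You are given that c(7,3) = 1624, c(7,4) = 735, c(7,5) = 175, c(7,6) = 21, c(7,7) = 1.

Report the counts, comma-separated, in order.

i=8: T(8,4)=1624+7·735=6769 | T(8,5)=735+7·175=1960 | T(8,6)=175+7·21=322 | T(8,7)=21+7·1=28 | T(8,8)=1+7·0=1
i=9: T(9,5)=6769+8·1960=22449 | T(9,6)=1960+8·322=4536 | T(9,7)=322+8·28=546 | T(9,8)=28+8·1=36 | T(9,9)=1+8·0=1
i=10: T(10,6)=22449+9·4536=63273 | T(10,7)=4536+9·546=9450 | T(10,8)=546+9·36=870 | T(10,9)=36+9·1=45
i=11: T(11,7)=63273+10·9450=157773 | T(11,8)=9450+10·870=18150 | T(11,9)=870+10·45=1320
Read c(11,7) = 157773, c(11,8) = 18150, c(11,9) = 1320.

157773, 18150, 1320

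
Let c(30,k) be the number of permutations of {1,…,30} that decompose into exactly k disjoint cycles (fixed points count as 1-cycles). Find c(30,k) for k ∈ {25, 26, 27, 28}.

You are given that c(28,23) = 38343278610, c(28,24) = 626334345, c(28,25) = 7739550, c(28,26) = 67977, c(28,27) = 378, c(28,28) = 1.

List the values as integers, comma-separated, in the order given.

80328850875, 1122686019, 11921175, 90335

@29  (29,24):626334345·28+38343278610→55880640270, (29,25):7739550·28+626334345→843041745, (29,26):67977·28+7739550→9642906, (29,27):378·28+67977→78561, (29,28):1·28+378→406
@30  (30,25):843041745·29+55880640270→80328850875, (30,26):9642906·29+843041745→1122686019, (30,27):78561·29+9642906→11921175, (30,28):406·29+78561→90335
Read c(30,25) = 80328850875, c(30,26) = 1122686019, c(30,27) = 11921175, c(30,28) = 90335.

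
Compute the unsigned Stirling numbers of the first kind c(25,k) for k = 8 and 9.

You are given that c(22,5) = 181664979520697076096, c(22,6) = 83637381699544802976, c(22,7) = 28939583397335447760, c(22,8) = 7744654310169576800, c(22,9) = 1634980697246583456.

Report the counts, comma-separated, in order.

145901905527662649288000, 34218695959407148992880

[23] T[23,6]:22*83637381699544802976+181664979520697076096=2021687376910682741568 · T[23,7]:22*28939583397335447760+83637381699544802976=720308216440924653696 · T[23,8]:22*7744654310169576800+28939583397335447760=199321978221066137360 · T[23,9]:22*1634980697246583456+7744654310169576800=43714229649594412832
[24] T[24,7]:23*720308216440924653696+2021687376910682741568=18588776355051949776576 · T[24,8]:23*199321978221066137360+720308216440924653696=5304713715525445812976 · T[24,9]:23*43714229649594412832+199321978221066137360=1204749260161737632496
[25] T[25,8]:24*5304713715525445812976+18588776355051949776576=145901905527662649288000 · T[25,9]:24*1204749260161737632496+5304713715525445812976=34218695959407148992880
Read c(25,8) = 145901905527662649288000, c(25,9) = 34218695959407148992880.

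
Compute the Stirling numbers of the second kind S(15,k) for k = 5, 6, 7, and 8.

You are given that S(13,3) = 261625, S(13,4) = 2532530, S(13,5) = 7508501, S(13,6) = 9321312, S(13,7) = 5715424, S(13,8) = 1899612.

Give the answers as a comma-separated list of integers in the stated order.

[14] T[14,4]:4*2532530+261625=10391745 · T[14,5]:5*7508501+2532530=40075035 · T[14,6]:6*9321312+7508501=63436373 · T[14,7]:7*5715424+9321312=49329280 · T[14,8]:8*1899612+5715424=20912320
[15] T[15,5]:5*40075035+10391745=210766920 · T[15,6]:6*63436373+40075035=420693273 · T[15,7]:7*49329280+63436373=408741333 · T[15,8]:8*20912320+49329280=216627840
Read S(15,5) = 210766920, S(15,6) = 420693273, S(15,7) = 408741333, S(15,8) = 216627840.

210766920, 420693273, 408741333, 216627840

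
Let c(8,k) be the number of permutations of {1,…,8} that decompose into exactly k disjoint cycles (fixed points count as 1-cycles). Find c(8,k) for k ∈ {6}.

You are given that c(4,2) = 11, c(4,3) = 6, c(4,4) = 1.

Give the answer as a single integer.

322

[5] T[5,3]:4*6+11=35 · T[5,4]:4*1+6=10 · T[5,5]:4*0+1=1
[6] T[6,4]:5*10+35=85 · T[6,5]:5*1+10=15 · T[6,6]:5*0+1=1
[7] T[7,5]:6*15+85=175 · T[7,6]:6*1+15=21
[8] T[8,6]:7*21+175=322
Read c(8,6) = 322.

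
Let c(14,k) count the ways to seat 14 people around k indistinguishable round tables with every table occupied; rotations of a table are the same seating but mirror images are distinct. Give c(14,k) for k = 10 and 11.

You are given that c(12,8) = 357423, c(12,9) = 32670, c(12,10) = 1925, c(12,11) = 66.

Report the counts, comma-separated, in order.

1474473, 91091

r13: T_13,9=12×32670+357423=749463; T_13,10=12×1925+32670=55770; T_13,11=12×66+1925=2717
r14: T_14,10=13×55770+749463=1474473; T_14,11=13×2717+55770=91091
Read c(14,10) = 1474473, c(14,11) = 91091.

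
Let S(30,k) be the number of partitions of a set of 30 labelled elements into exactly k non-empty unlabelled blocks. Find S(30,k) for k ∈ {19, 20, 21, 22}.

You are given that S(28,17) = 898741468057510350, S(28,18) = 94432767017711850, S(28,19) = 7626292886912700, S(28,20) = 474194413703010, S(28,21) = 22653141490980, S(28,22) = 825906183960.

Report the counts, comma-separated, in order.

[29] T[29,18]:18*94432767017711850+898741468057510350=2598531274376323650 · T[29,19]:19*7626292886912700+94432767017711850=239332331869053150 · T[29,20]:20*474194413703010+7626292886912700=17110181160972900 · T[29,21]:21*22653141490980+474194413703010=949910385013590 · T[29,22]:22*825906183960+22653141490980=40823077538100
[30] T[30,19]:19*239332331869053150+2598531274376323650=7145845579888333500 · T[30,20]:20*17110181160972900+239332331869053150=581535955088511150 · T[30,21]:21*949910385013590+17110181160972900=37058299246258290 · T[30,22]:22*40823077538100+949910385013590=1848018090851790
Read S(30,19) = 7145845579888333500, S(30,20) = 581535955088511150, S(30,21) = 37058299246258290, S(30,22) = 1848018090851790.

7145845579888333500, 581535955088511150, 37058299246258290, 1848018090851790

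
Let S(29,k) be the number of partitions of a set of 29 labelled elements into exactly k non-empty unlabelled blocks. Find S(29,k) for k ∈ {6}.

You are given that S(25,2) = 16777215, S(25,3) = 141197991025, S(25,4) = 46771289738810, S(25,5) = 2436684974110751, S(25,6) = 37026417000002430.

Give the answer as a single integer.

49628317055962639176

row 26: T[26][3]=3·141197991025+16777215=423610750290  T[26][4]=4·46771289738810+141197991025=187226356946265  T[26][5]=5·2436684974110751+46771289738810=12230196160292565  T[26][6]=6·37026417000002430+2436684974110751=224595186974125331
row 27: T[27][4]=4·187226356946265+423610750290=749329038535350  T[27][5]=5·12230196160292565+187226356946265=61338207158409090  T[27][6]=6·224595186974125331+12230196160292565=1359801318005044551
row 28: T[28][5]=5·61338207158409090+749329038535350=307440364830580800  T[28][6]=6·1359801318005044551+61338207158409090=8220146115188676396
row 29: T[29][6]=6·8220146115188676396+307440364830580800=49628317055962639176
Read S(29,6) = 49628317055962639176.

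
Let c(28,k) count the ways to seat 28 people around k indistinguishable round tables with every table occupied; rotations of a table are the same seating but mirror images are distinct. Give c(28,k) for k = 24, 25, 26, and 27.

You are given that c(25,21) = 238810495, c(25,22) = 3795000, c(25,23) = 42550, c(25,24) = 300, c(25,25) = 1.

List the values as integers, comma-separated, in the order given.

626334345, 7739550, 67977, 378

[26] T[26,22]:25*3795000+238810495=333685495 · T[26,23]:25*42550+3795000=4858750 · T[26,24]:25*300+42550=50050 · T[26,25]:25*1+300=325 · T[26,26]:25*0+1=1
[27] T[27,23]:26*4858750+333685495=460012995 · T[27,24]:26*50050+4858750=6160050 · T[27,25]:26*325+50050=58500 · T[27,26]:26*1+325=351 · T[27,27]:26*0+1=1
[28] T[28,24]:27*6160050+460012995=626334345 · T[28,25]:27*58500+6160050=7739550 · T[28,26]:27*351+58500=67977 · T[28,27]:27*1+351=378
Read c(28,24) = 626334345, c(28,25) = 7739550, c(28,26) = 67977, c(28,27) = 378.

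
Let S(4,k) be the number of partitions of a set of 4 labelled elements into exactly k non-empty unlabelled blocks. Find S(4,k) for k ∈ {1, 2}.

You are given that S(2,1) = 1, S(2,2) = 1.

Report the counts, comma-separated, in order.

1, 7

row 3: T[3][1]=1·1+0=1  T[3][2]=2·1+1=3
row 4: T[4][1]=1·1+0=1  T[4][2]=2·3+1=7
Read S(4,1) = 1, S(4,2) = 7.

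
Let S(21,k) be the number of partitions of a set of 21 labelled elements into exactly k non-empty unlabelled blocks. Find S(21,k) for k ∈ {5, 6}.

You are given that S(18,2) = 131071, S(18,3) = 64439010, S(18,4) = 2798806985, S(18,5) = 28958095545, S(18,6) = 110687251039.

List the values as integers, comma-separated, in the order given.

3791262568401, 26585679462804

[19] T[19,3]:3*64439010+131071=193448101 · T[19,4]:4*2798806985+64439010=11259666950 · T[19,5]:5*28958095545+2798806985=147589284710 · T[19,6]:6*110687251039+28958095545=693081601779
[20] T[20,4]:4*11259666950+193448101=45232115901 · T[20,5]:5*147589284710+11259666950=749206090500 · T[20,6]:6*693081601779+147589284710=4306078895384
[21] T[21,5]:5*749206090500+45232115901=3791262568401 · T[21,6]:6*4306078895384+749206090500=26585679462804
Read S(21,5) = 3791262568401, S(21,6) = 26585679462804.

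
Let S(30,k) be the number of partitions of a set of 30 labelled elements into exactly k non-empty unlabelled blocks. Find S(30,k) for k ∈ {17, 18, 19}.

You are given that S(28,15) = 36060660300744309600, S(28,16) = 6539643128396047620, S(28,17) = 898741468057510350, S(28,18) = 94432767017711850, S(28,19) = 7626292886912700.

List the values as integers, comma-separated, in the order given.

511605167806434372210, 68591811024147549270, 7145845579888333500

i=29: T(29,16)=36060660300744309600+16·6539643128396047620=140694950355081071520 | T(29,17)=6539643128396047620+17·898741468057510350=21818248085373723570 | T(29,18)=898741468057510350+18·94432767017711850=2598531274376323650 | T(29,19)=94432767017711850+19·7626292886912700=239332331869053150
i=30: T(30,17)=140694950355081071520+17·21818248085373723570=511605167806434372210 | T(30,18)=21818248085373723570+18·2598531274376323650=68591811024147549270 | T(30,19)=2598531274376323650+19·239332331869053150=7145845579888333500
Read S(30,17) = 511605167806434372210, S(30,18) = 68591811024147549270, S(30,19) = 7145845579888333500.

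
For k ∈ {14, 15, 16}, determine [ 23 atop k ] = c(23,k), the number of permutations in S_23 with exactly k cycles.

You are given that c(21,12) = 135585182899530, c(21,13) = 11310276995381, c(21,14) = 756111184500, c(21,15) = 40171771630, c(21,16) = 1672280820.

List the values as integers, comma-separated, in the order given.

971250460939913, 62382416421941, 3256091103430

@22  (22,13):11310276995381·21+135585182899530→373100999802531, (22,14):756111184500·21+11310276995381→27188611869881, (22,15):40171771630·21+756111184500→1599718388730, (22,16):1672280820·21+40171771630→75289668850
@23  (23,14):27188611869881·22+373100999802531→971250460939913, (23,15):1599718388730·22+27188611869881→62382416421941, (23,16):75289668850·22+1599718388730→3256091103430
Read c(23,14) = 971250460939913, c(23,15) = 62382416421941, c(23,16) = 3256091103430.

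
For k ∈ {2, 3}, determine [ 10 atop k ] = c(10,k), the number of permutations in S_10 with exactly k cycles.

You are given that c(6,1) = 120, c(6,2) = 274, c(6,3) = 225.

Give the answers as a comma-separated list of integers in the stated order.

1026576, 1172700

[7] T[7,1]:6*120+0=720 · T[7,2]:6*274+120=1764 · T[7,3]:6*225+274=1624
[8] T[8,1]:7*720+0=5040 · T[8,2]:7*1764+720=13068 · T[8,3]:7*1624+1764=13132
[9] T[9,1]:8*5040+0=40320 · T[9,2]:8*13068+5040=109584 · T[9,3]:8*13132+13068=118124
[10] T[10,2]:9*109584+40320=1026576 · T[10,3]:9*118124+109584=1172700
Read c(10,2) = 1026576, c(10,3) = 1172700.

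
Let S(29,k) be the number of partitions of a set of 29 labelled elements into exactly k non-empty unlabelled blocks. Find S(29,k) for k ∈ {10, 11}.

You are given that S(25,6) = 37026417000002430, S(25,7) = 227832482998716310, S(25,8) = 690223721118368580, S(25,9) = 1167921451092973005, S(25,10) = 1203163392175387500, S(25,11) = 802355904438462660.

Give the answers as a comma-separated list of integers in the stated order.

16392038075086211019625, 18059551225961878690915

r26: T_26,7=7×227832482998716310+37026417000002430=1631853797991016600; T_26,8=8×690223721118368580+227832482998716310=5749622251945664950; T_26,9=9×1167921451092973005+690223721118368580=11201516780955125625; T_26,10=10×1203163392175387500+1167921451092973005=13199555372846848005; T_26,11=11×802355904438462660+1203163392175387500=10029078340998476760
r27: T_27,8=8×5749622251945664950+1631853797991016600=47628831813556336200; T_27,9=9×11201516780955125625+5749622251945664950=106563273280541795575; T_27,10=10×13199555372846848005+11201516780955125625=143197070509423605675; T_27,11=11×10029078340998476760+13199555372846848005=123519417123830092365
r28: T_28,9=9×106563273280541795575+47628831813556336200=1006698291338432496375; T_28,10=10×143197070509423605675+106563273280541795575=1538533978374777852325; T_28,11=11×123519417123830092365+143197070509423605675=1501910658871554621690
r29: T_29,10=10×1538533978374777852325+1006698291338432496375=16392038075086211019625; T_29,11=11×1501910658871554621690+1538533978374777852325=18059551225961878690915
Read S(29,10) = 16392038075086211019625, S(29,11) = 18059551225961878690915.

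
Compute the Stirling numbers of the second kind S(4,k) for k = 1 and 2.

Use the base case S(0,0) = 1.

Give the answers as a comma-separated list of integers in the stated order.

i=1: T(1,1)=1+1·0=1
i=2: T(2,1)=0+1·1=1 | T(2,2)=1+2·0=1
i=3: T(3,1)=0+1·1=1 | T(3,2)=1+2·1=3
i=4: T(4,1)=0+1·1=1 | T(4,2)=1+2·3=7
Read S(4,1) = 1, S(4,2) = 7.

1, 7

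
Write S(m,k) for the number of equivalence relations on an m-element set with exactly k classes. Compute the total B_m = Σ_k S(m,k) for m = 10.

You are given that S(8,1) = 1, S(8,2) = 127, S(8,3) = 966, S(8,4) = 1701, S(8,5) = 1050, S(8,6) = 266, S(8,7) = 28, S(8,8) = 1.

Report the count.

115975

[9] T[9,1]:1*1+0=1 · T[9,2]:2*127+1=255 · T[9,3]:3*966+127=3025 · T[9,4]:4*1701+966=7770 · T[9,5]:5*1050+1701=6951 · T[9,6]:6*266+1050=2646 · T[9,7]:7*28+266=462 · T[9,8]:8*1+28=36 · T[9,9]:9*0+1=1
[10] T[10,1]:1*1+0=1 · T[10,2]:2*255+1=511 · T[10,3]:3*3025+255=9330 · T[10,4]:4*7770+3025=34105 · T[10,5]:5*6951+7770=42525 · T[10,6]:6*2646+6951=22827 · T[10,7]:7*462+2646=5880 · T[10,8]:8*36+462=750 · T[10,9]:9*1+36=45 · T[10,10]:10*0+1=1
B_10 = ΣS(10,k) = 1+511+9330+34105+42525+22827+5880+750+45+1 = 115975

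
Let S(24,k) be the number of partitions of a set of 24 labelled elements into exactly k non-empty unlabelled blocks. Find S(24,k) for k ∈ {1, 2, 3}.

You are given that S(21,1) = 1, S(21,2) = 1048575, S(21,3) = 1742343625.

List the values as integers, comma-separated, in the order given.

@22  (22,1):1·1+0→1, (22,2):1048575·2+1→2097151, (22,3):1742343625·3+1048575→5228079450
@23  (23,1):1·1+0→1, (23,2):2097151·2+1→4194303, (23,3):5228079450·3+2097151→15686335501
@24  (24,1):1·1+0→1, (24,2):4194303·2+1→8388607, (24,3):15686335501·3+4194303→47063200806
Read S(24,1) = 1, S(24,2) = 8388607, S(24,3) = 47063200806.

1, 8388607, 47063200806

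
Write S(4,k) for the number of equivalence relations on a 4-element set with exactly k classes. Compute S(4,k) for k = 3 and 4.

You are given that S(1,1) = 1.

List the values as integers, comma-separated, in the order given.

r2: T_2,1=1×1+0=1; T_2,2=2×0+1=1
r3: T_3,2=2×1+1=3; T_3,3=3×0+1=1
r4: T_4,3=3×1+3=6; T_4,4=4×0+1=1
Read S(4,3) = 6, S(4,4) = 1.

6, 1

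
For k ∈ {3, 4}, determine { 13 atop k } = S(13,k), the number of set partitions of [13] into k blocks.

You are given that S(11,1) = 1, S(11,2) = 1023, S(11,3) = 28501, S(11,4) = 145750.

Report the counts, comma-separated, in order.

row 12: T[12][2]=2·1023+1=2047  T[12][3]=3·28501+1023=86526  T[12][4]=4·145750+28501=611501
row 13: T[13][3]=3·86526+2047=261625  T[13][4]=4·611501+86526=2532530
Read S(13,3) = 261625, S(13,4) = 2532530.

261625, 2532530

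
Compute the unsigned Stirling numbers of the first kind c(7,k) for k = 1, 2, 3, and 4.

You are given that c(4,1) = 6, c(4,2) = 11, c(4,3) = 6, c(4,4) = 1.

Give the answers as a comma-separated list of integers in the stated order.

row 5: T[5][1]=4·6+0=24  T[5][2]=4·11+6=50  T[5][3]=4·6+11=35  T[5][4]=4·1+6=10
row 6: T[6][1]=5·24+0=120  T[6][2]=5·50+24=274  T[6][3]=5·35+50=225  T[6][4]=5·10+35=85
row 7: T[7][1]=6·120+0=720  T[7][2]=6·274+120=1764  T[7][3]=6·225+274=1624  T[7][4]=6·85+225=735
Read c(7,1) = 720, c(7,2) = 1764, c(7,3) = 1624, c(7,4) = 735.

720, 1764, 1624, 735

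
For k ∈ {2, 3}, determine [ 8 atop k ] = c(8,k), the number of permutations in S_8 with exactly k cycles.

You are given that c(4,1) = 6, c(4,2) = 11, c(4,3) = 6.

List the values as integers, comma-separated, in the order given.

i=5: T(5,1)=0+4·6=24 | T(5,2)=6+4·11=50 | T(5,3)=11+4·6=35
i=6: T(6,1)=0+5·24=120 | T(6,2)=24+5·50=274 | T(6,3)=50+5·35=225
i=7: T(7,1)=0+6·120=720 | T(7,2)=120+6·274=1764 | T(7,3)=274+6·225=1624
i=8: T(8,2)=720+7·1764=13068 | T(8,3)=1764+7·1624=13132
Read c(8,2) = 13068, c(8,3) = 13132.

13068, 13132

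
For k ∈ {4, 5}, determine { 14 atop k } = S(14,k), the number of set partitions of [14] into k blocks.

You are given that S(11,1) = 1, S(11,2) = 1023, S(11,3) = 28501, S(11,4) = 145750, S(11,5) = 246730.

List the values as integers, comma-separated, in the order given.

row 12: T[12][2]=2·1023+1=2047  T[12][3]=3·28501+1023=86526  T[12][4]=4·145750+28501=611501  T[12][5]=5·246730+145750=1379400
row 13: T[13][3]=3·86526+2047=261625  T[13][4]=4·611501+86526=2532530  T[13][5]=5·1379400+611501=7508501
row 14: T[14][4]=4·2532530+261625=10391745  T[14][5]=5·7508501+2532530=40075035
Read S(14,4) = 10391745, S(14,5) = 40075035.

10391745, 40075035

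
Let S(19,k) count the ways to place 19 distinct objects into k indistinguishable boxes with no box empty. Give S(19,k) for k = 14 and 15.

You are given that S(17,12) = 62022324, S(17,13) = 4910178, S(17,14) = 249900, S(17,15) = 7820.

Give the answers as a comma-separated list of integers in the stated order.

[18] T[18,13]:13*4910178+62022324=125854638 · T[18,14]:14*249900+4910178=8408778 · T[18,15]:15*7820+249900=367200
[19] T[19,14]:14*8408778+125854638=243577530 · T[19,15]:15*367200+8408778=13916778
Read S(19,14) = 243577530, S(19,15) = 13916778.

243577530, 13916778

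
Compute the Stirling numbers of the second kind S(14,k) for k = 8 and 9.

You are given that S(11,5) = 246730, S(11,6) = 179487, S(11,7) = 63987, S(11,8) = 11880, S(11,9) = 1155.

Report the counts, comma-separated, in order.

20912320, 5135130

i=12: T(12,6)=246730+6·179487=1323652 | T(12,7)=179487+7·63987=627396 | T(12,8)=63987+8·11880=159027 | T(12,9)=11880+9·1155=22275
i=13: T(13,7)=1323652+7·627396=5715424 | T(13,8)=627396+8·159027=1899612 | T(13,9)=159027+9·22275=359502
i=14: T(14,8)=5715424+8·1899612=20912320 | T(14,9)=1899612+9·359502=5135130
Read S(14,8) = 20912320, S(14,9) = 5135130.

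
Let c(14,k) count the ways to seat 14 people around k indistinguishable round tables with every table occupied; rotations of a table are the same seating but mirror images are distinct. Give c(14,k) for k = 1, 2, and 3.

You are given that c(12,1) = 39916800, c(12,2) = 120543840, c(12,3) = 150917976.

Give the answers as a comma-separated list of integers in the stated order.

6227020800, 19802759040, 26596717056

r13: T_13,1=12×39916800+0=479001600; T_13,2=12×120543840+39916800=1486442880; T_13,3=12×150917976+120543840=1931559552
r14: T_14,1=13×479001600+0=6227020800; T_14,2=13×1486442880+479001600=19802759040; T_14,3=13×1931559552+1486442880=26596717056
Read c(14,1) = 6227020800, c(14,2) = 19802759040, c(14,3) = 26596717056.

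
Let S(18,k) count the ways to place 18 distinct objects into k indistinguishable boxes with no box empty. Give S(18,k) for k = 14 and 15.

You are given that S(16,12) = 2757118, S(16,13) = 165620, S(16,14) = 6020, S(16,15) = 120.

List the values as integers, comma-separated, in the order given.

8408778, 367200

i=17: T(17,13)=2757118+13·165620=4910178 | T(17,14)=165620+14·6020=249900 | T(17,15)=6020+15·120=7820
i=18: T(18,14)=4910178+14·249900=8408778 | T(18,15)=249900+15·7820=367200
Read S(18,14) = 8408778, S(18,15) = 367200.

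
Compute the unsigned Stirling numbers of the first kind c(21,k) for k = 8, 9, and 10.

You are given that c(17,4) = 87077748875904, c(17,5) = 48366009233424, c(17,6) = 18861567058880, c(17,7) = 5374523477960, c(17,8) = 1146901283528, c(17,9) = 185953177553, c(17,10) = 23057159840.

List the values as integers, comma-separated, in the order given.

i=18: T(18,5)=87077748875904+17·48366009233424=909299905844112 | T(18,6)=48366009233424+17·18861567058880=369012649234384 | T(18,7)=18861567058880+17·5374523477960=110228466184200 | T(18,8)=5374523477960+17·1146901283528=24871845297936 | T(18,9)=1146901283528+17·185953177553=4308105301929 | T(18,10)=185953177553+17·23057159840=577924894833
i=19: T(19,6)=909299905844112+18·369012649234384=7551527592063024 | T(19,7)=369012649234384+18·110228466184200=2353125040549984 | T(19,8)=110228466184200+18·24871845297936=557921681547048 | T(19,9)=24871845297936+18·4308105301929=102417740732658 | T(19,10)=4308105301929+18·577924894833=14710753408923
i=20: T(20,7)=7551527592063024+19·2353125040549984=52260903362512720 | T(20,8)=2353125040549984+19·557921681547048=12953636989943896 | T(20,9)=557921681547048+19·102417740732658=2503858755467550 | T(20,10)=102417740732658+19·14710753408923=381922055502195
i=21: T(21,8)=52260903362512720+20·12953636989943896=311333643161390640 | T(21,9)=12953636989943896+20·2503858755467550=63030812099294896 | T(21,10)=2503858755467550+20·381922055502195=10142299865511450
Read c(21,8) = 311333643161390640, c(21,9) = 63030812099294896, c(21,10) = 10142299865511450.

311333643161390640, 63030812099294896, 10142299865511450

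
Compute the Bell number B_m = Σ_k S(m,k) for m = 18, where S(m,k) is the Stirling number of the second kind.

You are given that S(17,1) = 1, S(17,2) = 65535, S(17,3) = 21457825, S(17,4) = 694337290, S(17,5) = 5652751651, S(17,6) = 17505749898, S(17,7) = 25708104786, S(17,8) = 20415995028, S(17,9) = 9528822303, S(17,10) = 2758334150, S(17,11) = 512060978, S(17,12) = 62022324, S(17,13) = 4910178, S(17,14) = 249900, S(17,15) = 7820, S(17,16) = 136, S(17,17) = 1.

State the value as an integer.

row 18: T[18][1]=1·1+0=1  T[18][2]=2·65535+1=131071  T[18][3]=3·21457825+65535=64439010  T[18][4]=4·694337290+21457825=2798806985  T[18][5]=5·5652751651+694337290=28958095545  T[18][6]=6·17505749898+5652751651=110687251039  T[18][7]=7·25708104786+17505749898=197462483400  T[18][8]=8·20415995028+25708104786=189036065010  T[18][9]=9·9528822303+20415995028=106175395755  T[18][10]=10·2758334150+9528822303=37112163803  T[18][11]=11·512060978+2758334150=8391004908  T[18][12]=12·62022324+512060978=1256328866  T[18][13]=13·4910178+62022324=125854638  T[18][14]=14·249900+4910178=8408778  T[18][15]=15·7820+249900=367200  T[18][16]=16·136+7820=9996  T[18][17]=17·1+136=153  T[18][18]=18·0+1=1
B_18 = ΣS(18,k) = 1+131071+64439010+2798806985+28958095545+110687251039+197462483400+189036065010+106175395755+37112163803+8391004908+1256328866+125854638+8408778+367200+9996+153+1 = 682076806159

682076806159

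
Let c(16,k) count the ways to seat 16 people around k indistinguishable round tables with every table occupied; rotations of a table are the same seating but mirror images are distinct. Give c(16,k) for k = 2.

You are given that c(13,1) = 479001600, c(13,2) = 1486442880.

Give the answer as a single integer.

4339163001600

[14] T[14,1]:13*479001600+0=6227020800 · T[14,2]:13*1486442880+479001600=19802759040
[15] T[15,1]:14*6227020800+0=87178291200 · T[15,2]:14*19802759040+6227020800=283465647360
[16] T[16,2]:15*283465647360+87178291200=4339163001600
Read c(16,2) = 4339163001600.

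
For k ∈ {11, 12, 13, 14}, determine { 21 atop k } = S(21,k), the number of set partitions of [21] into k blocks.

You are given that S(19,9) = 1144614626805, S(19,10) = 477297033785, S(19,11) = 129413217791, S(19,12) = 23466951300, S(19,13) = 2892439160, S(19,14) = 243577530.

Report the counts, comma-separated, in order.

i=20: T(20,10)=1144614626805+10·477297033785=5917584964655 | T(20,11)=477297033785+11·129413217791=1900842429486 | T(20,12)=129413217791+12·23466951300=411016633391 | T(20,13)=23466951300+13·2892439160=61068660380 | T(20,14)=2892439160+14·243577530=6302524580
i=21: T(21,11)=5917584964655+11·1900842429486=26826851689001 | T(21,12)=1900842429486+12·411016633391=6833042030178 | T(21,13)=411016633391+13·61068660380=1204909218331 | T(21,14)=61068660380+14·6302524580=149304004500
Read S(21,11) = 26826851689001, S(21,12) = 6833042030178, S(21,13) = 1204909218331, S(21,14) = 149304004500.

26826851689001, 6833042030178, 1204909218331, 149304004500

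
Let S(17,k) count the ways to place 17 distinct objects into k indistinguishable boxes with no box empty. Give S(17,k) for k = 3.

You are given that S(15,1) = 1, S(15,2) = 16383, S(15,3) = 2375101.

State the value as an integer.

row 16: T[16][2]=2·16383+1=32767  T[16][3]=3·2375101+16383=7141686
row 17: T[17][3]=3·7141686+32767=21457825
Read S(17,3) = 21457825.

21457825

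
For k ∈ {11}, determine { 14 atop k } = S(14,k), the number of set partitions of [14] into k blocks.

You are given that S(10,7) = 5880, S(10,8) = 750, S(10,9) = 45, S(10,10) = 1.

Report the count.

@11  (11,8):750·8+5880→11880, (11,9):45·9+750→1155, (11,10):1·10+45→55, (11,11):0·11+1→1
@12  (12,9):1155·9+11880→22275, (12,10):55·10+1155→1705, (12,11):1·11+55→66
@13  (13,10):1705·10+22275→39325, (13,11):66·11+1705→2431
@14  (14,11):2431·11+39325→66066
Read S(14,11) = 66066.

66066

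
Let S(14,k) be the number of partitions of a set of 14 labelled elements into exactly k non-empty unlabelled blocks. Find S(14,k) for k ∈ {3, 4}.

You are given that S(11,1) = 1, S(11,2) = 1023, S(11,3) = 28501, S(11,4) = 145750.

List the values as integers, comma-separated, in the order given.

788970, 10391745

[12] T[12,1]:1*1+0=1 · T[12,2]:2*1023+1=2047 · T[12,3]:3*28501+1023=86526 · T[12,4]:4*145750+28501=611501
[13] T[13,2]:2*2047+1=4095 · T[13,3]:3*86526+2047=261625 · T[13,4]:4*611501+86526=2532530
[14] T[14,3]:3*261625+4095=788970 · T[14,4]:4*2532530+261625=10391745
Read S(14,3) = 788970, S(14,4) = 10391745.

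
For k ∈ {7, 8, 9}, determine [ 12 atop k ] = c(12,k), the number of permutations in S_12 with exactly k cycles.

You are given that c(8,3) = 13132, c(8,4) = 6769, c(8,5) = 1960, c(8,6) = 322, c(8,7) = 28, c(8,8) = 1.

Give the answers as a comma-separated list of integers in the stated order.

2637558, 357423, 32670

[9] T[9,4]:8*6769+13132=67284 · T[9,5]:8*1960+6769=22449 · T[9,6]:8*322+1960=4536 · T[9,7]:8*28+322=546 · T[9,8]:8*1+28=36 · T[9,9]:8*0+1=1
[10] T[10,5]:9*22449+67284=269325 · T[10,6]:9*4536+22449=63273 · T[10,7]:9*546+4536=9450 · T[10,8]:9*36+546=870 · T[10,9]:9*1+36=45
[11] T[11,6]:10*63273+269325=902055 · T[11,7]:10*9450+63273=157773 · T[11,8]:10*870+9450=18150 · T[11,9]:10*45+870=1320
[12] T[12,7]:11*157773+902055=2637558 · T[12,8]:11*18150+157773=357423 · T[12,9]:11*1320+18150=32670
Read c(12,7) = 2637558, c(12,8) = 357423, c(12,9) = 32670.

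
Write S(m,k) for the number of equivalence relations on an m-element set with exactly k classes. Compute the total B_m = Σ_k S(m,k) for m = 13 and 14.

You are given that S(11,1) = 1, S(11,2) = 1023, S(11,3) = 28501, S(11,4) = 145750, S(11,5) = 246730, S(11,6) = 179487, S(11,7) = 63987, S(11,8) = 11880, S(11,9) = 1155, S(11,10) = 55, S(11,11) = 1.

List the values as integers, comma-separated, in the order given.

row 12: T[12][1]=1·1+0=1  T[12][2]=2·1023+1=2047  T[12][3]=3·28501+1023=86526  T[12][4]=4·145750+28501=611501  T[12][5]=5·246730+145750=1379400  T[12][6]=6·179487+246730=1323652  T[12][7]=7·63987+179487=627396  T[12][8]=8·11880+63987=159027  T[12][9]=9·1155+11880=22275  T[12][10]=10·55+1155=1705  T[12][11]=11·1+55=66  T[12][12]=12·0+1=1
row 13: T[13][1]=1·1+0=1  T[13][2]=2·2047+1=4095  T[13][3]=3·86526+2047=261625  T[13][4]=4·611501+86526=2532530  T[13][5]=5·1379400+611501=7508501  T[13][6]=6·1323652+1379400=9321312  T[13][7]=7·627396+1323652=5715424  T[13][8]=8·159027+627396=1899612  T[13][9]=9·22275+159027=359502  T[13][10]=10·1705+22275=39325  T[13][11]=11·66+1705=2431  T[13][12]=12·1+66=78  T[13][13]=13·0+1=1
row 14: T[14][1]=1·1+0=1  T[14][2]=2·4095+1=8191  T[14][3]=3·261625+4095=788970  T[14][4]=4·2532530+261625=10391745  T[14][5]=5·7508501+2532530=40075035  T[14][6]=6·9321312+7508501=63436373  T[14][7]=7·5715424+9321312=49329280  T[14][8]=8·1899612+5715424=20912320  T[14][9]=9·359502+1899612=5135130  T[14][10]=10·39325+359502=752752  T[14][11]=11·2431+39325=66066  T[14][12]=12·78+2431=3367  T[14][13]=13·1+78=91  T[14][14]=14·0+1=1
B_13 = ΣS(13,k) = 1+4095+261625+2532530+7508501+9321312+5715424+1899612+359502+39325+2431+78+1 = 27644437
B_14 = ΣS(14,k) = 1+8191+788970+10391745+40075035+63436373+49329280+20912320+5135130+752752+66066+3367+91+1 = 190899322

27644437, 190899322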